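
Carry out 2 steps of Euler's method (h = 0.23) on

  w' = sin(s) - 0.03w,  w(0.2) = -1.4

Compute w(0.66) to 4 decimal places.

-1.2395

Euler: w_{n+1} = w_n + h·f(s_n, w_n).
s=0.200000, w=-1.400000: f=0.240669 → w ← -1.400000 + 0.23·0.240669 = -1.344646
s=0.430000, w=-1.344646: f=0.457210 → w ← -1.344646 + 0.23·0.457210 = -1.239488
w(0.66) ≈ -1.2395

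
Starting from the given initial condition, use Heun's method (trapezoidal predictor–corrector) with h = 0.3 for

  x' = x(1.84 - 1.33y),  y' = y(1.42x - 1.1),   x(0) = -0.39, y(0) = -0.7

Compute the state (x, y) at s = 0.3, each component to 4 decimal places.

Heun on (x,y): k1 = f(s_n, state_n); k2 = f(s_n + h, state_n + h·k1); state_{n+1} = state_n + (h/2)·(k1 + k2).
0.000000: (-0.390000, -0.700000)
  k1 = (-1.080690, 1.157660)
  predictor → (-0.714207, -0.352702)
  k2 = (-1.649171, 0.745673)
  → (-0.799479, -0.414500)
(x(0.3), y(0.3)) ≈ (-0.7995, -0.4145)

-0.7995, -0.4145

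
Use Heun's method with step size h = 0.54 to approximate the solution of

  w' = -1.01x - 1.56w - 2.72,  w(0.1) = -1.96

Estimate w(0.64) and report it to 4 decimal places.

-2.0333

Heun: k1 = f(x_n, w_n); k2 = f(x_n + h, w_n + h·k1); w_{n+1} = w_n + (h/2)·(k1 + k2).
x=0.100000, w=-1.960000:
  k1 = f(0.100000, -1.960000) = 0.236600
  k2 = f(0.640000, -1.832236) = -0.508112
  w ← -1.960000 + (0.54/2)·(0.236600 + (-0.508112)) = -2.033308
w(0.64) ≈ -2.0333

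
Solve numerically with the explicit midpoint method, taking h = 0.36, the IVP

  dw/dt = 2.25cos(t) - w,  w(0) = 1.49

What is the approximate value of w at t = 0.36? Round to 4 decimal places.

1.7013

Midpoint: k1 = f(t_n, w_n); k2 = f(t_n + h/2, w_n + (h/2)·k1); w_{n+1} = w_n + h·k2.
t=0.000000, w=1.490000:
  k1 = f(0.000000, 1.490000) = 0.760000
  k2 = f(0.180000, 1.626800) = 0.586848
  w ← 1.490000 + 0.36·0.586848 = 1.701265
w(0.36) ≈ 1.7013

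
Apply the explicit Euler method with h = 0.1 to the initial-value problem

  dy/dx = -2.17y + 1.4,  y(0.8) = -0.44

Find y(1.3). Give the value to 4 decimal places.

0.3258

Euler: y_{n+1} = y_n + h·f(x_n, y_n).
x=0.800000, y=-0.440000: f=2.354800 → y ← -0.440000 + 0.1·2.354800 = -0.204520
x=0.900000, y=-0.204520: f=1.843808 → y ← -0.204520 + 0.1·1.843808 = -0.020139
x=1.000000, y=-0.020139: f=1.443702 → y ← -0.020139 + 0.1·1.443702 = 0.124231
x=1.100000, y=0.124231: f=1.130419 → y ← 0.124231 + 0.1·1.130419 = 0.237273
x=1.200000, y=0.237273: f=0.885118 → y ← 0.237273 + 0.1·0.885118 = 0.325785
y(1.3) ≈ 0.3258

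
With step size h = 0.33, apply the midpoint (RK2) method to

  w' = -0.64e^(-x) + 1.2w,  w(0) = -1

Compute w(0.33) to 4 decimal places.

Midpoint: k1 = f(x_n, w_n); k2 = f(x_n + h/2, w_n + (h/2)·k1); w_{n+1} = w_n + h·k2.
x=0.000000, w=-1.000000:
  k1 = f(0.000000, -1.000000) = -1.840000
  k2 = f(0.165000, -1.303600) = -2.106972
  w ← -1.000000 + 0.33·(-2.106972) = -1.695301
w(0.33) ≈ -1.6953

-1.6953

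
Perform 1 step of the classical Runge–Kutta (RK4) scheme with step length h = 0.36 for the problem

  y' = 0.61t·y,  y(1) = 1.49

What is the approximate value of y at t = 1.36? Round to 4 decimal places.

1.9307

RK4: k1 = f(t_n, y_n); k2 = f(t_n + h/2, y_n + (h/2)·k1); k3 = f(t_n + h/2, y_n + (h/2)·k2); k4 = f(t_n + h, y_n + h·k3); y_{n+1} = y_n + (h/6)·(k1 + 2k2 + 2k3 + k4).
t=1.000000, y=1.490000:
  k1 = f(1.000000, 1.490000) = 0.908900
  k2 = f(1.180000, 1.653602) = 1.190263
  k3 = f(1.180000, 1.704247) = 1.226717
  k4 = f(1.360000, 1.931618) = 1.602470
  y ← 1.490000 + (0.36/6)·(k1 + 2k2 + 2k3 + k4) = 1.930720
y(1.36) ≈ 1.9307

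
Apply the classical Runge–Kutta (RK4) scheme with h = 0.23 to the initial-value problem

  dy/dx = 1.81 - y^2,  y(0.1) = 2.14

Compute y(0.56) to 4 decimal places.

RK4: k1 = f(x_n, y_n); k2 = f(x_n + h/2, y_n + (h/2)·k1); k3 = f(x_n + h/2, y_n + (h/2)·k2); k4 = f(x_n + h, y_n + h·k3); y_{n+1} = y_n + (h/6)·(k1 + 2k2 + 2k3 + k4).
x=0.100000, y=2.140000:
  k1 = f(0.100000, 2.140000) = -2.769600
  k2 = f(0.215000, 1.821496) = -1.507848
  k3 = f(0.215000, 1.966598) = -2.057506
  k4 = f(0.330000, 1.666774) = -0.968134
  y ← 2.140000 + (0.23/6)·(k1 + 2k2 + 2k3 + k4) = 1.723376
x=0.330000, y=1.723376:
  k1 = f(0.330000, 1.723376) = -1.160026
  k2 = f(0.445000, 1.589973) = -0.718015
  k3 = f(0.445000, 1.640805) = -0.882240
  k4 = f(0.560000, 1.520461) = -0.501802
  y ← 1.723376 + (0.23/6)·(k1 + 2k2 + 2k3 + k4) = 1.536987
y(0.56) ≈ 1.5370

1.5370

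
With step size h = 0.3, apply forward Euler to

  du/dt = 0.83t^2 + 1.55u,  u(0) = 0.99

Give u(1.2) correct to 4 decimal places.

Euler: u_{n+1} = u_n + h·f(t_n, u_n).
t=0.000000, u=0.990000: f=1.534500 → u ← 0.990000 + 0.3·1.534500 = 1.450350
t=0.300000, u=1.450350: f=2.322742 → u ← 1.450350 + 0.3·2.322742 = 2.147173
t=0.600000, u=2.147173: f=3.626918 → u ← 2.147173 + 0.3·3.626918 = 3.235248
t=0.900000, u=3.235248: f=5.686935 → u ← 3.235248 + 0.3·5.686935 = 4.941328
u(1.2) ≈ 4.9413

4.9413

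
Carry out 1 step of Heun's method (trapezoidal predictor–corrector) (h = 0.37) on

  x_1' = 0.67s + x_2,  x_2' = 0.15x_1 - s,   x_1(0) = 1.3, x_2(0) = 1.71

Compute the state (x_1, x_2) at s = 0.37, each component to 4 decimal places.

1.9919, 1.7313

Heun on (x_1,x_2): k1 = f(s_n, state_n); k2 = f(s_n + h, state_n + h·k1); state_{n+1} = state_n + (h/2)·(k1 + k2).
0.000000: (1.300000, 1.710000)
  k1 = (1.710000, 0.195000)
  predictor → (1.932700, 1.782150)
  k2 = (2.030050, -0.080095)
  → (1.991909, 1.731257)
(x_1(0.37), x_2(0.37)) ≈ (1.9919, 1.7313)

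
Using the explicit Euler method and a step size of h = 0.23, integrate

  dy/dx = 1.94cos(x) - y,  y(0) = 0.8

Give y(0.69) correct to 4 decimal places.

1.3641

Euler: y_{n+1} = y_n + h·f(x_n, y_n).
x=0.000000, y=0.800000: f=1.140000 → y ← 0.800000 + 0.23·1.140000 = 1.062200
x=0.230000, y=1.062200: f=0.826713 → y ← 1.062200 + 0.23·0.826713 = 1.252344
x=0.460000, y=1.252344: f=0.485998 → y ← 1.252344 + 0.23·0.485998 = 1.364123
y(0.69) ≈ 1.3641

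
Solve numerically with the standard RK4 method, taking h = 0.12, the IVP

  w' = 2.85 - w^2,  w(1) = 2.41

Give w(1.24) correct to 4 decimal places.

RK4: k1 = f(x_n, w_n); k2 = f(x_n + h/2, w_n + (h/2)·k1); k3 = f(x_n + h/2, w_n + (h/2)·k2); k4 = f(x_n + h, w_n + h·k3); w_{n+1} = w_n + (h/6)·(k1 + 2k2 + 2k3 + k4).
x=1.000000, w=2.410000:
  k1 = f(1.000000, 2.410000) = -2.958100
  k2 = f(1.060000, 2.232514) = -2.134119
  k3 = f(1.060000, 2.281953) = -2.357309
  k4 = f(1.120000, 2.127123) = -1.674652
  w ← 2.410000 + (0.12/6)·(k1 + 2k2 + 2k3 + k4) = 2.137688
x=1.120000, w=2.137688:
  k1 = f(1.120000, 2.137688) = -1.719709
  k2 = f(1.180000, 2.034505) = -1.289212
  k3 = f(1.180000, 2.060335) = -1.394981
  k4 = f(1.240000, 1.970290) = -1.032043
  w ← 2.137688 + (0.12/6)·(k1 + 2k2 + 2k3 + k4) = 1.975285
w(1.24) ≈ 1.9753

1.9753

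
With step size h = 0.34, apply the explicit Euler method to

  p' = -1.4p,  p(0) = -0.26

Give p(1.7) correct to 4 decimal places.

Euler: p_{n+1} = p_n + h·f(t_n, p_n).
t=0.000000, p=-0.260000: f=0.364000 → p ← -0.260000 + 0.34·0.364000 = -0.136240
t=0.340000, p=-0.136240: f=0.190736 → p ← -0.136240 + 0.34·0.190736 = -0.071390
t=0.680000, p=-0.071390: f=0.099946 → p ← -0.071390 + 0.34·0.099946 = -0.037408
t=1.020000, p=-0.037408: f=0.052372 → p ← -0.037408 + 0.34·0.052372 = -0.019602
t=1.360000, p=-0.019602: f=0.027443 → p ← -0.019602 + 0.34·0.027443 = -0.010271
p(1.7) ≈ -0.0103

-0.0103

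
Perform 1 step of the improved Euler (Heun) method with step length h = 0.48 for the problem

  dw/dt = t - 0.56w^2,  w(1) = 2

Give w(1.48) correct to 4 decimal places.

Heun: k1 = f(t_n, w_n); k2 = f(t_n + h, w_n + h·k1); w_{n+1} = w_n + (h/2)·(k1 + k2).
t=1.000000, w=2.000000:
  k1 = f(1.000000, 2.000000) = -1.240000
  k2 = f(1.480000, 1.404800) = 0.374861
  w ← 2.000000 + (0.48/2)·(-1.240000 + 0.374861) = 1.792367
w(1.48) ≈ 1.7924

1.7924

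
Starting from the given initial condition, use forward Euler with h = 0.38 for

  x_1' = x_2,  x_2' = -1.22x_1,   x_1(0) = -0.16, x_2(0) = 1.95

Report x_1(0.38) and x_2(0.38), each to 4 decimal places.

0.5810, 2.0242

Euler on (x_1,x_2): x_1_{n+1} = x_1_n + h·x_1', x_2_{n+1} = x_2_n + h·x_2'.
0.000000: (-0.160000, 1.950000); f=(1.950000, 0.195200) → (0.581000, 2.024176)
(x_1(0.38), x_2(0.38)) ≈ (0.5810, 2.0242)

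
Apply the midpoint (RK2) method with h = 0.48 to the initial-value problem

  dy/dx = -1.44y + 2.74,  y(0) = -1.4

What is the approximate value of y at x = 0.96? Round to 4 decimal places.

0.9121

Midpoint: k1 = f(x_n, y_n); k2 = f(x_n + h/2, y_n + (h/2)·k1); y_{n+1} = y_n + h·k2.
x=0.000000, y=-1.400000:
  k1 = f(0.000000, -1.400000) = 4.756000
  k2 = f(0.240000, -0.258560) = 3.112326
  y ← -1.400000 + 0.48·3.112326 = 0.093917
x=0.480000, y=0.093917:
  k1 = f(0.480000, 0.093917) = 2.604760
  k2 = f(0.720000, 0.719059) = 1.704555
  y ← 0.093917 + 0.48·1.704555 = 0.912103
y(0.96) ≈ 0.9121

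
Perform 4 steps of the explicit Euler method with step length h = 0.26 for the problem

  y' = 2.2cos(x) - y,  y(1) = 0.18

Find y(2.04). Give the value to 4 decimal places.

0.1777

Euler: y_{n+1} = y_n + h·f(x_n, y_n).
x=1.000000, y=0.180000: f=1.008665 → y ← 0.180000 + 0.26·1.008665 = 0.442253
x=1.260000, y=0.442253: f=0.230544 → y ← 0.442253 + 0.26·0.230544 = 0.502194
x=1.520000, y=0.502194: f=-0.390491 → y ← 0.502194 + 0.26·(-0.390491) = 0.400667
x=1.780000, y=0.400667: f=-0.857565 → y ← 0.400667 + 0.26·(-0.857565) = 0.177700
y(2.04) ≈ 0.1777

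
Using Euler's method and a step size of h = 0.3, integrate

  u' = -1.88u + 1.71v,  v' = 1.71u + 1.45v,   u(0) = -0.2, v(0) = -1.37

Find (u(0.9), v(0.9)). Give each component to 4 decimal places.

Euler on (u,v): u_{n+1} = u_n + h·u', v_{n+1} = v_n + h·v'.
0.000000: (-0.200000, -1.370000); f=(-1.966700, -2.328500) → (-0.790010, -2.068550)
0.300000: (-0.790010, -2.068550); f=(-2.052002, -4.350315) → (-1.405611, -3.373644)
0.600000: (-1.405611, -3.373644); f=(-3.126384, -7.295378) → (-2.343526, -5.562258)
(u(0.9), v(0.9)) ≈ (-2.3435, -5.5623)

-2.3435, -5.5623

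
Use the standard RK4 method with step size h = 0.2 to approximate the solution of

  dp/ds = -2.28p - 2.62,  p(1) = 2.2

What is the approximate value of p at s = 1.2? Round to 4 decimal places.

RK4: k1 = f(s_n, p_n); k2 = f(s_n + h/2, p_n + (h/2)·k1); k3 = f(s_n + h/2, p_n + (h/2)·k2); k4 = f(s_n + h, p_n + h·k3); p_{n+1} = p_n + (h/6)·(k1 + 2k2 + 2k3 + k4).
s=1.000000, p=2.200000:
  k1 = f(1.000000, 2.200000) = -7.636000
  k2 = f(1.100000, 1.436400) = -5.894992
  k3 = f(1.100000, 1.610501) = -6.291942
  k4 = f(1.200000, 0.941612) = -4.766875
  p ← 2.200000 + (0.2/6)·(k1 + 2k2 + 2k3 + k4) = 0.974109
p(1.2) ≈ 0.9741

0.9741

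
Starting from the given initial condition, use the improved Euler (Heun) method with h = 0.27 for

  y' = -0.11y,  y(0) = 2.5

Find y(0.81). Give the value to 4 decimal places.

Heun: k1 = f(s_n, y_n); k2 = f(s_n + h, y_n + h·k1); y_{n+1} = y_n + (h/2)·(k1 + k2).
s=0.000000, y=2.500000:
  k1 = f(0.000000, 2.500000) = -0.275000
  k2 = f(0.270000, 2.425750) = -0.266832
  y ← 2.500000 + (0.27/2)·(-0.275000 + (-0.266832)) = 2.426853
s=0.270000, y=2.426853:
  k1 = f(0.270000, 2.426853) = -0.266954
  k2 = f(0.540000, 2.354775) = -0.259025
  y ← 2.426853 + (0.27/2)·(-0.266954 + (-0.259025)) = 2.355845
s=0.540000, y=2.355845:
  k1 = f(0.540000, 2.355845) = -0.259143
  k2 = f(0.810000, 2.285877) = -0.251446
  y ← 2.355845 + (0.27/2)·(-0.259143 + (-0.251446)) = 2.286916
y(0.81) ≈ 2.2869

2.2869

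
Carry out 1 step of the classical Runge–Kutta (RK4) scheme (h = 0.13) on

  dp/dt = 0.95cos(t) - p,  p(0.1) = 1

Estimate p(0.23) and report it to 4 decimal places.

0.9922

RK4: k1 = f(t_n, p_n); k2 = f(t_n + h/2, p_n + (h/2)·k1); k3 = f(t_n + h/2, p_n + (h/2)·k2); k4 = f(t_n + h, p_n + h·k3); p_{n+1} = p_n + (h/6)·(k1 + 2k2 + 2k3 + k4).
t=0.100000, p=1.000000:
  k1 = f(0.100000, 1.000000) = -0.054746
  k2 = f(0.165000, 0.996442) = -0.059344
  k3 = f(0.165000, 0.996143) = -0.059045
  k4 = f(0.230000, 0.992324) = -0.067341
  p ← 1.000000 + (0.13/6)·(k1 + 2k2 + 2k3 + k4) = 0.992225
p(0.23) ≈ 0.9922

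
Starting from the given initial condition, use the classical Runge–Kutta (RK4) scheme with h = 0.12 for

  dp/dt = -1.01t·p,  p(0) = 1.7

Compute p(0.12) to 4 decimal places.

1.6877

RK4: k1 = f(t_n, p_n); k2 = f(t_n + h/2, p_n + (h/2)·k1); k3 = f(t_n + h/2, p_n + (h/2)·k2); k4 = f(t_n + h, p_n + h·k3); p_{n+1} = p_n + (h/6)·(k1 + 2k2 + 2k3 + k4).
t=0.000000, p=1.700000:
  k1 = f(0.000000, 1.700000) = 0.000000
  k2 = f(0.060000, 1.700000) = -0.103020
  k3 = f(0.060000, 1.693819) = -0.102645
  k4 = f(0.120000, 1.687683) = -0.204547
  p ← 1.700000 + (0.12/6)·(k1 + 2k2 + 2k3 + k4) = 1.687682
p(0.12) ≈ 1.6877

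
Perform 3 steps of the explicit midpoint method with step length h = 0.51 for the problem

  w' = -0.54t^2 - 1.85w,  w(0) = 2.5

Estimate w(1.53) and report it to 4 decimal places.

Midpoint: k1 = f(t_n, w_n); k2 = f(t_n + h/2, w_n + (h/2)·k1); w_{n+1} = w_n + h·k2.
t=0.000000, w=2.500000:
  k1 = f(0.000000, 2.500000) = -4.625000
  k2 = f(0.255000, 1.320625) = -2.478270
  w ← 2.500000 + 0.51·(-2.478270) = 1.236082
t=0.510000, w=1.236082:
  k1 = f(0.510000, 1.236082) = -2.427206
  k2 = f(0.765000, 0.617145) = -1.457739
  w ← 1.236082 + 0.51·(-1.457739) = 0.492635
t=1.020000, w=0.492635:
  k1 = f(1.020000, 0.492635) = -1.473191
  k2 = f(1.275000, 0.116972) = -1.094235
  w ← 0.492635 + 0.51·(-1.094235) = -0.065424
w(1.53) ≈ -0.0654

-0.0654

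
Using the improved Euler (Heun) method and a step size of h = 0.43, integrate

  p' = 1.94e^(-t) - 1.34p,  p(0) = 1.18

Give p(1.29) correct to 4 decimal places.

0.7595

Heun: k1 = f(t_n, p_n); k2 = f(t_n + h, p_n + h·k1); p_{n+1} = p_n + (h/2)·(k1 + k2).
t=0.000000, p=1.180000:
  k1 = f(0.000000, 1.180000) = 0.358800
  k2 = f(0.430000, 1.334284) = -0.525953
  p ← 1.180000 + (0.43/2)·(0.358800 + (-0.525953)) = 1.144062
t=0.430000, p=1.144062:
  k1 = f(0.430000, 1.144062) = -0.271056
  k2 = f(0.860000, 1.027508) = -0.555927
  p ← 1.144062 + (0.43/2)·(-0.271056 + (-0.555927)) = 0.966261
t=0.860000, p=0.966261:
  k1 = f(0.860000, 0.966261) = -0.473855
  k2 = f(1.290000, 0.762503) = -0.487729
  p ← 0.966261 + (0.43/2)·(-0.473855 + (-0.487729)) = 0.759520
p(1.29) ≈ 0.7595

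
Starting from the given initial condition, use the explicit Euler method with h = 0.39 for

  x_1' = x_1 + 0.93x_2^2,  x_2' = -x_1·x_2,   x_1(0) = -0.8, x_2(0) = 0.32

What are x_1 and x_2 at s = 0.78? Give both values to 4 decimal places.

-1.4301, 0.5958

Euler on (x_1,x_2): x_1_{n+1} = x_1_n + h·x_1', x_2_{n+1} = x_2_n + h·x_2'.
0.000000: (-0.800000, 0.320000); f=(-0.704768, 0.256000) → (-1.074860, 0.419840)
0.390000: (-1.074860, 0.419840); f=(-0.910932, 0.451269) → (-1.430123, 0.595835)
(x_1(0.78), x_2(0.78)) ≈ (-1.4301, 0.5958)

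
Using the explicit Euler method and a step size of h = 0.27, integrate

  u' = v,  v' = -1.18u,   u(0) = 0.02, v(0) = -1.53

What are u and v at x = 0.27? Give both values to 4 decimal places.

Euler on (u,v): u_{n+1} = u_n + h·u', v_{n+1} = v_n + h·v'.
0.000000: (0.020000, -1.530000); f=(-1.530000, -0.023600) → (-0.393100, -1.536372)
(u(0.27), v(0.27)) ≈ (-0.3931, -1.5364)

-0.3931, -1.5364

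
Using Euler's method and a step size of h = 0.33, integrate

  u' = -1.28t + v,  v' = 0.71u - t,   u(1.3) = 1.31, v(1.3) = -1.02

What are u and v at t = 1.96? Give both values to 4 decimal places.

-0.6411, -1.5806

Euler on (u,v): u_{n+1} = u_n + h·u', v_{n+1} = v_n + h·v'.
1.300000: (1.310000, -1.020000); f=(-2.684000, -0.369900) → (0.424280, -1.142067)
1.630000: (0.424280, -1.142067); f=(-3.228467, -1.328761) → (-0.641114, -1.580558)
(u(1.96), v(1.96)) ≈ (-0.6411, -1.5806)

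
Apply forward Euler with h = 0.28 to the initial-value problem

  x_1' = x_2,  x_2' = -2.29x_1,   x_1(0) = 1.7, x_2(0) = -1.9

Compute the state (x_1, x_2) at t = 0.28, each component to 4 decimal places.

Euler on (x_1,x_2): x_1_{n+1} = x_1_n + h·x_1', x_2_{n+1} = x_2_n + h·x_2'.
0.000000: (1.700000, -1.900000); f=(-1.900000, -3.893000) → (1.168000, -2.990040)
(x_1(0.28), x_2(0.28)) ≈ (1.1680, -2.9900)

1.1680, -2.9900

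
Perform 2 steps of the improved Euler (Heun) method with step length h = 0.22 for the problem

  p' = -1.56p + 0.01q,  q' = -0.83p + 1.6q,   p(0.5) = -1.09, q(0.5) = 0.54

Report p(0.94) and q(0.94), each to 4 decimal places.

Heun on (p,q): k1 = f(t_n, state_n); k2 = f(t_n + h, state_n + h·k1); state_{n+1} = state_n + (h/2)·(k1 + k2).
0.500000: (-1.090000, 0.540000)
  k1 = (1.705800, 1.768700)
  predictor → (-0.714724, 0.929114)
  k2 = (1.124261, 2.079803)
  → (-0.778693, 0.963335)
0.720000: (-0.778693, 0.963335)
  k1 = (1.224395, 2.187652)
  predictor → (-0.509326, 1.444619)
  k2 = (0.808995, 2.734131)
  → (-0.555020, 1.504732)
(p(0.94), q(0.94)) ≈ (-0.5550, 1.5047)

-0.5550, 1.5047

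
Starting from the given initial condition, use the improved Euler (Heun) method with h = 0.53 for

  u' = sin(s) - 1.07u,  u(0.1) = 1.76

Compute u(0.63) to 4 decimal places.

1.2125

Heun: k1 = f(s_n, u_n); k2 = f(s_n + h, u_n + h·k1); u_{n+1} = u_n + (h/2)·(k1 + k2).
s=0.100000, u=1.760000:
  k1 = f(0.100000, 1.760000) = -1.783367
  k2 = f(0.630000, 0.814816) = -0.282708
  u ← 1.760000 + (0.53/2)·(-1.783367 + (-0.282708)) = 1.212490
u(0.63) ≈ 1.2125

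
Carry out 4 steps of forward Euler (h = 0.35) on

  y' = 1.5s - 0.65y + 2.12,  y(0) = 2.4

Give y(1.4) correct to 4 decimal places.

Euler: y_{n+1} = y_n + h·f(s_n, y_n).
s=0.000000, y=2.400000: f=0.560000 → y ← 2.400000 + 0.35·0.560000 = 2.596000
s=0.350000, y=2.596000: f=0.957600 → y ← 2.596000 + 0.35·0.957600 = 2.931160
s=0.700000, y=2.931160: f=1.264746 → y ← 2.931160 + 0.35·1.264746 = 3.373821
s=1.050000, y=3.373821: f=1.502016 → y ← 3.373821 + 0.35·1.502016 = 3.899527
y(1.4) ≈ 3.8995

3.8995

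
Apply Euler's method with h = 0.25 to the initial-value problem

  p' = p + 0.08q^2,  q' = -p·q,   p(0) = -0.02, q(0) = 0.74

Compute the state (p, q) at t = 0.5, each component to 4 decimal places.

Euler on (p,q): p_{n+1} = p_n + h·p', q_{n+1} = q_n + h·q'.
0.000000: (-0.020000, 0.740000); f=(0.023808, 0.014800) → (-0.014048, 0.743700)
0.250000: (-0.014048, 0.743700); f=(0.030199, 0.010447) → (-0.006498, 0.746312)
(p(0.5), q(0.5)) ≈ (-0.0065, 0.7463)

-0.0065, 0.7463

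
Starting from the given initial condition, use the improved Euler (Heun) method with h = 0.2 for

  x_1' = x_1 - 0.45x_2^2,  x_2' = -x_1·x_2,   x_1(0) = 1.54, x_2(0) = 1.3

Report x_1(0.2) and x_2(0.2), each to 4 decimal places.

1.7511, 0.9472

Heun on (x_1,x_2): k1 = f(t_n, state_n); k2 = f(t_n + h, state_n + h·k1); state_{n+1} = state_n + (h/2)·(k1 + k2).
0.000000: (1.540000, 1.300000)
  k1 = (0.779500, -2.002000)
  predictor → (1.695900, 0.899600)
  k2 = (1.331724, -1.525632)
  → (1.751122, 0.947237)
(x_1(0.2), x_2(0.2)) ≈ (1.7511, 0.9472)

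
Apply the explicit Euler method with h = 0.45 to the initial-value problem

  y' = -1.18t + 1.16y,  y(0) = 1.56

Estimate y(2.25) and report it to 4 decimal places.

8.7445

Euler: y_{n+1} = y_n + h·f(t_n, y_n).
t=0.000000, y=1.560000: f=1.809600 → y ← 1.560000 + 0.45·1.809600 = 2.374320
t=0.450000, y=2.374320: f=2.223211 → y ← 2.374320 + 0.45·2.223211 = 3.374765
t=0.900000, y=3.374765: f=2.852727 → y ← 3.374765 + 0.45·2.852727 = 4.658492
t=1.350000, y=4.658492: f=3.810851 → y ← 4.658492 + 0.45·3.810851 = 6.373375
t=1.800000, y=6.373375: f=5.269115 → y ← 6.373375 + 0.45·5.269115 = 8.744477
y(2.25) ≈ 8.7445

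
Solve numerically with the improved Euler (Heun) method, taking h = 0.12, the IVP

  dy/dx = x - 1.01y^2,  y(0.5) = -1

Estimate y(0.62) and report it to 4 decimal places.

-1.0616

Heun: k1 = f(x_n, y_n); k2 = f(x_n + h, y_n + h·k1); y_{n+1} = y_n + (h/2)·(k1 + k2).
x=0.500000, y=-1.000000:
  k1 = f(0.500000, -1.000000) = -0.510000
  k2 = f(0.620000, -1.061200) = -0.517407
  y ← -1.000000 + (0.12/2)·(-0.510000 + (-0.517407)) = -1.061644
y(0.62) ≈ -1.0616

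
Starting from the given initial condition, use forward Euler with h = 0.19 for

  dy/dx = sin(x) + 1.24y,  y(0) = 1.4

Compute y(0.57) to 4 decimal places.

Euler: y_{n+1} = y_n + h·f(x_n, y_n).
x=0.000000, y=1.400000: f=1.736000 → y ← 1.400000 + 0.19·1.736000 = 1.729840
x=0.190000, y=1.729840: f=2.333860 → y ← 1.729840 + 0.19·2.333860 = 2.173273
x=0.380000, y=2.173273: f=3.065780 → y ← 2.173273 + 0.19·3.065780 = 2.755772
y(0.57) ≈ 2.7558

2.7558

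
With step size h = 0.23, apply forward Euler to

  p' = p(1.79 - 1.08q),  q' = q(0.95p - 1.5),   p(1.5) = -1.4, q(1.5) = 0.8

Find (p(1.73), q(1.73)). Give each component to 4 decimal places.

Euler on (p,q): p_{n+1} = p_n + h·p', q_{n+1} = q_n + h·q'.
1.500000: (-1.400000, 0.800000); f=(-1.296400, -2.264000) → (-1.698172, 0.279280)
(p(1.73), q(1.73)) ≈ (-1.6982, 0.2793)

-1.6982, 0.2793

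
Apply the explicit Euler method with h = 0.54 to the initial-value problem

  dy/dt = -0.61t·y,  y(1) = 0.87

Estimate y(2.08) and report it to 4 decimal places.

Euler: y_{n+1} = y_n + h·f(t_n, y_n).
t=1.000000, y=0.870000: f=-0.530700 → y ← 0.870000 + 0.54·(-0.530700) = 0.583422
t=1.540000, y=0.583422: f=-0.548067 → y ← 0.583422 + 0.54·(-0.548067) = 0.287466
y(2.08) ≈ 0.2875

0.2875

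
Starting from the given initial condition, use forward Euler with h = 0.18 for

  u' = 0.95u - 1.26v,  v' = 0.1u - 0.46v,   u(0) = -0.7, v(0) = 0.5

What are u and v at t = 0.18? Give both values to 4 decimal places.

-0.9331, 0.4460

Euler on (u,v): u_{n+1} = u_n + h·u', v_{n+1} = v_n + h·v'.
0.000000: (-0.700000, 0.500000); f=(-1.295000, -0.300000) → (-0.933100, 0.446000)
(u(0.18), v(0.18)) ≈ (-0.9331, 0.4460)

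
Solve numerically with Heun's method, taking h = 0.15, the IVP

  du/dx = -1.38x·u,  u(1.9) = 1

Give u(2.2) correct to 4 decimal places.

0.4431

Heun: k1 = f(x_n, u_n); k2 = f(x_n + h, u_n + h·k1); u_{n+1} = u_n + (h/2)·(k1 + k2).
x=1.900000, u=1.000000:
  k1 = f(1.900000, 1.000000) = -2.622000
  k2 = f(2.050000, 0.606700) = -1.716354
  u ← 1.000000 + (0.15/2)·(-2.622000 + (-1.716354)) = 0.674623
x=2.050000, u=0.674623:
  k1 = f(2.050000, 0.674623) = -1.908510
  k2 = f(2.200000, 0.388347) = -1.179021
  u ← 0.674623 + (0.15/2)·(-1.908510 + (-1.179021)) = 0.443059
u(2.2) ≈ 0.4431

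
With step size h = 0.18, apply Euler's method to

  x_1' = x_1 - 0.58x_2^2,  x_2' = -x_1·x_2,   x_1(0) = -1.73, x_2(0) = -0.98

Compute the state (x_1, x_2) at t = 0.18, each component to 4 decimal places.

Euler on (x_1,x_2): x_1_{n+1} = x_1_n + h·x_1', x_2_{n+1} = x_2_n + h·x_2'.
0.000000: (-1.730000, -0.980000); f=(-2.287032, -1.695400) → (-2.141666, -1.285172)
(x_1(0.18), x_2(0.18)) ≈ (-2.1417, -1.2852)

-2.1417, -1.2852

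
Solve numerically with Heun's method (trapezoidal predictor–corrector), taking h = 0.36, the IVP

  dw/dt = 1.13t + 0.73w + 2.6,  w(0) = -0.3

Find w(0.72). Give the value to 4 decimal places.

2.2618

Heun: k1 = f(t_n, w_n); k2 = f(t_n + h, w_n + h·k1); w_{n+1} = w_n + (h/2)·(k1 + k2).
t=0.000000, w=-0.300000:
  k1 = f(0.000000, -0.300000) = 2.381000
  k2 = f(0.360000, 0.557160) = 3.413527
  w ← -0.300000 + (0.36/2)·(2.381000 + 3.413527) = 0.743015
t=0.360000, w=0.743015:
  k1 = f(0.360000, 0.743015) = 3.549201
  k2 = f(0.720000, 2.020727) = 4.888731
  w ← 0.743015 + (0.36/2)·(3.549201 + 4.888731) = 2.261843
w(0.72) ≈ 2.2618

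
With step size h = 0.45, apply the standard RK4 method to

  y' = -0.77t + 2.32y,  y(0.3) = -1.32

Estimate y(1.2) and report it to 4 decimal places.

RK4: k1 = f(t_n, y_n); k2 = f(t_n + h/2, y_n + (h/2)·k1); k3 = f(t_n + h/2, y_n + (h/2)·k2); k4 = f(t_n + h, y_n + h·k3); y_{n+1} = y_n + (h/6)·(k1 + 2k2 + 2k3 + k4).
t=0.300000, y=-1.320000:
  k1 = f(0.300000, -1.320000) = -3.293400
  k2 = f(0.525000, -2.061015) = -5.185805
  k3 = f(0.525000, -2.486806) = -6.173640
  k4 = f(0.750000, -4.098138) = -10.085180
  y ← -1.320000 + (0.45/6)·(k1 + 2k2 + 2k3 + k4) = -4.027310
t=0.750000, y=-4.027310:
  k1 = f(0.750000, -4.027310) = -9.920860
  k2 = f(0.975000, -6.259504) = -15.272799
  k3 = f(0.975000, -7.463690) = -18.066511
  k4 = f(1.200000, -12.157240) = -29.128797
  y ← -4.027310 + (0.45/6)·(k1 + 2k2 + 2k3 + k4) = -11.956931
y(1.2) ≈ -11.9569

-11.9569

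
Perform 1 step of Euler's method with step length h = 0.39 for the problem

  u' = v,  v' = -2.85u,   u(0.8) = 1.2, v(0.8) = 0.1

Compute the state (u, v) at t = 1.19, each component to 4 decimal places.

Euler on (u,v): u_{n+1} = u_n + h·u', v_{n+1} = v_n + h·v'.
0.800000: (1.200000, 0.100000); f=(0.100000, -3.420000) → (1.239000, -1.233800)
(u(1.19), v(1.19)) ≈ (1.2390, -1.2338)

1.2390, -1.2338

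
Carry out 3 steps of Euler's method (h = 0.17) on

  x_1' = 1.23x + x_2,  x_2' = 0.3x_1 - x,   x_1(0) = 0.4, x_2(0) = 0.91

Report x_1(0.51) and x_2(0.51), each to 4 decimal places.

0.9776, 0.9102

Euler on (x_1,x_2): x_1_{n+1} = x_1_n + h·x_1', x_2_{n+1} = x_2_n + h·x_2'.
0.000000: (0.400000, 0.910000); f=(0.910000, 0.120000) → (0.554700, 0.930400)
0.170000: (0.554700, 0.930400); f=(1.139500, -0.003590) → (0.748415, 0.929790)
0.340000: (0.748415, 0.929790); f=(1.347990, -0.115476) → (0.977573, 0.910159)
(x_1(0.51), x_2(0.51)) ≈ (0.9776, 0.9102)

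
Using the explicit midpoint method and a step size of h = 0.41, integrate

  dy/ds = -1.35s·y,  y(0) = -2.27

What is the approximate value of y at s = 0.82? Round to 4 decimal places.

Midpoint: k1 = f(s_n, y_n); k2 = f(s_n + h/2, y_n + (h/2)·k1); y_{n+1} = y_n + h·k2.
s=0.000000, y=-2.270000:
  k1 = f(0.000000, -2.270000) = 0.000000
  k2 = f(0.205000, -2.270000) = 0.628223
  y ← -2.270000 + 0.41·0.628223 = -2.012429
s=0.410000, y=-2.012429:
  k1 = f(0.410000, -2.012429) = 1.113879
  k2 = f(0.615000, -1.784084) = 1.481235
  y ← -2.012429 + 0.41·1.481235 = -1.405122
y(0.82) ≈ -1.4051

-1.4051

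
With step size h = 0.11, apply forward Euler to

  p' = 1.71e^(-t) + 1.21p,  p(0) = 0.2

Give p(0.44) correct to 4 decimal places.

Euler: p_{n+1} = p_n + h·f(t_n, p_n).
t=0.000000, p=0.200000: f=1.952000 → p ← 0.200000 + 0.11·1.952000 = 0.414720
t=0.110000, p=0.414720: f=2.033688 → p ← 0.414720 + 0.11·2.033688 = 0.638426
t=0.220000, p=0.638426: f=2.144802 → p ← 0.638426 + 0.11·2.144802 = 0.874354
t=0.330000, p=0.874354: f=2.287328 → p ← 0.874354 + 0.11·2.287328 = 1.125960
p(0.44) ≈ 1.1260

1.1260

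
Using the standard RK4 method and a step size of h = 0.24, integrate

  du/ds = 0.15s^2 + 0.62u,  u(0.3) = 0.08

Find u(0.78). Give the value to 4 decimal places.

0.1327

RK4: k1 = f(s_n, u_n); k2 = f(s_n + h/2, u_n + (h/2)·k1); k3 = f(s_n + h/2, u_n + (h/2)·k2); k4 = f(s_n + h, u_n + h·k3); u_{n+1} = u_n + (h/6)·(k1 + 2k2 + 2k3 + k4).
s=0.300000, u=0.080000:
  k1 = f(0.300000, 0.080000) = 0.063100
  k2 = f(0.420000, 0.087572) = 0.080755
  k3 = f(0.420000, 0.089691) = 0.082068
  k4 = f(0.540000, 0.099696) = 0.105552
  u ← 0.080000 + (0.24/6)·(k1 + 2k2 + 2k3 + k4) = 0.099772
s=0.540000, u=0.099772:
  k1 = f(0.540000, 0.099772) = 0.105599
  k2 = f(0.660000, 0.112444) = 0.135055
  k3 = f(0.660000, 0.115979) = 0.137247
  k4 = f(0.780000, 0.132711) = 0.173541
  u ← 0.099772 + (0.24/6)·(k1 + 2k2 + 2k3 + k4) = 0.132722
u(0.78) ≈ 0.1327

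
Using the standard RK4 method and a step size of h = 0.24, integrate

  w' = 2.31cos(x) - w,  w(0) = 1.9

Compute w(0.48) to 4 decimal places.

2.0188

RK4: k1 = f(x_n, w_n); k2 = f(x_n + h/2, w_n + (h/2)·k1); k3 = f(x_n + h/2, w_n + (h/2)·k2); k4 = f(x_n + h, w_n + h·k3); w_{n+1} = w_n + (h/6)·(k1 + 2k2 + 2k3 + k4).
x=0.000000, w=1.900000:
  k1 = f(0.000000, 1.900000) = 0.410000
  k2 = f(0.120000, 1.949200) = 0.344188
  k3 = f(0.120000, 1.941303) = 0.352085
  k4 = f(0.240000, 1.984500) = 0.259290
  w ← 1.900000 + (0.24/6)·(k1 + 2k2 + 2k3 + k4) = 1.982473
x=0.240000, w=1.982473:
  k1 = f(0.240000, 1.982473) = 0.261317
  k2 = f(0.360000, 2.013832) = 0.148090
  k3 = f(0.360000, 2.000244) = 0.161677
  k4 = f(0.480000, 2.021276) = 0.027682
  w ← 1.982473 + (0.24/6)·(k1 + 2k2 + 2k3 + k4) = 2.018815
w(0.48) ≈ 2.0188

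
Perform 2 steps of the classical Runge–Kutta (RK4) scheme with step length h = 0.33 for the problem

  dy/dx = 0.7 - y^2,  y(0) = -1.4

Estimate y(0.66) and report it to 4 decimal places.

RK4: k1 = f(x_n, y_n); k2 = f(x_n + h/2, y_n + (h/2)·k1); k3 = f(x_n + h/2, y_n + (h/2)·k2); k4 = f(x_n + h, y_n + h·k3); y_{n+1} = y_n + (h/6)·(k1 + 2k2 + 2k3 + k4).
x=0.000000, y=-1.400000:
  k1 = f(0.000000, -1.400000) = -1.260000
  k2 = f(0.165000, -1.607900) = -1.885342
  k3 = f(0.165000, -1.711081) = -2.227800
  k4 = f(0.330000, -2.135174) = -3.858968
  y ← -1.400000 + (0.33/6)·(k1 + 2k2 + 2k3 + k4) = -2.133989
x=0.330000, y=-2.133989:
  k1 = f(0.330000, -2.133989) = -3.853909
  k2 = f(0.495000, -2.769884) = -6.972256
  k3 = f(0.495000, -3.284411) = -10.087357
  k4 = f(0.660000, -5.462817) = -29.142365
  y ← -2.133989 + (0.33/6)·(k1 + 2k2 + 2k3 + k4) = -5.825341
y(0.66) ≈ -5.8253

-5.8253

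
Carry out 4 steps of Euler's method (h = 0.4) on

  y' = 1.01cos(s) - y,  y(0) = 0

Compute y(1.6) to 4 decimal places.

0.5365

Euler: y_{n+1} = y_n + h·f(s_n, y_n).
s=0.000000, y=0.000000: f=1.010000 → y ← 0.000000 + 0.4·1.010000 = 0.404000
s=0.400000, y=0.404000: f=0.526272 → y ← 0.404000 + 0.4·0.526272 = 0.614509
s=0.800000, y=0.614509: f=0.089165 → y ← 0.614509 + 0.4·0.089165 = 0.650175
s=1.200000, y=0.650175: f=-0.284193 → y ← 0.650175 + 0.4·(-0.284193) = 0.536497
y(1.6) ≈ 0.5365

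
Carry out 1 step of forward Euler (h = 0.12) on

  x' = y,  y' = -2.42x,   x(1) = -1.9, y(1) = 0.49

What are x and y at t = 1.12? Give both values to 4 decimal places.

Euler on (x,y): x_{n+1} = x_n + h·x', y_{n+1} = y_n + h·y'.
1.000000: (-1.900000, 0.490000); f=(0.490000, 4.598000) → (-1.841200, 1.041760)
(x(1.12), y(1.12)) ≈ (-1.8412, 1.0418)

-1.8412, 1.0418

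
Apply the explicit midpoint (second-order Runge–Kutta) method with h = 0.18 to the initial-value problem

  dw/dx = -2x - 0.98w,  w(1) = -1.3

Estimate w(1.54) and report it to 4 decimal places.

Midpoint: k1 = f(x_n, w_n); k2 = f(x_n + h/2, w_n + (h/2)·k1); w_{n+1} = w_n + h·k2.
x=1.000000, w=-1.300000:
  k1 = f(1.000000, -1.300000) = -0.726000
  k2 = f(1.090000, -1.365340) = -0.841967
  w ← -1.300000 + 0.18·(-0.841967) = -1.451554
x=1.180000, w=-1.451554:
  k1 = f(1.180000, -1.451554) = -0.937477
  k2 = f(1.270000, -1.535927) = -1.034792
  w ← -1.451554 + 0.18·(-1.034792) = -1.637817
x=1.360000, w=-1.637817:
  k1 = f(1.360000, -1.637817) = -1.114940
  k2 = f(1.450000, -1.738161) = -1.196602
  w ← -1.637817 + 0.18·(-1.196602) = -1.853205
w(1.54) ≈ -1.8532

-1.8532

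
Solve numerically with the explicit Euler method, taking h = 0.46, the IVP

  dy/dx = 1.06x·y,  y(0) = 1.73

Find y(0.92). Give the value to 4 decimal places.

2.1180

Euler: y_{n+1} = y_n + h·f(x_n, y_n).
x=0.000000, y=1.730000: f=0.000000 → y ← 1.730000 + 0.46·0.000000 = 1.730000
x=0.460000, y=1.730000: f=0.843548 → y ← 1.730000 + 0.46·0.843548 = 2.118032
y(0.92) ≈ 2.1180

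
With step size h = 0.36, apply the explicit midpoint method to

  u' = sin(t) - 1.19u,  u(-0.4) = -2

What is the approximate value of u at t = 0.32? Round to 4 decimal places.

Midpoint: k1 = f(t_n, u_n); k2 = f(t_n + h/2, u_n + (h/2)·k1); u_{n+1} = u_n + h·k2.
t=-0.400000, u=-2.000000:
  k1 = f(-0.400000, -2.000000) = 1.990582
  k2 = f(-0.220000, -1.641695) = 1.735388
  u ← -2.000000 + 0.36·1.735388 = -1.375260
t=-0.040000, u=-1.375260:
  k1 = f(-0.040000, -1.375260) = 1.596571
  k2 = f(0.140000, -1.087878) = 1.434118
  u ← -1.375260 + 0.36·1.434118 = -0.858978
u(0.32) ≈ -0.8590

-0.8590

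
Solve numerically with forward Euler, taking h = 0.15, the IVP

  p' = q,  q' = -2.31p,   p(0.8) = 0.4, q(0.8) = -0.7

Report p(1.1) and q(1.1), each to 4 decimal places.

Euler on (p,q): p_{n+1} = p_n + h·p', q_{n+1} = q_n + h·q'.
0.800000: (0.400000, -0.700000); f=(-0.700000, -0.924000) → (0.295000, -0.838600)
0.950000: (0.295000, -0.838600); f=(-0.838600, -0.681450) → (0.169210, -0.940818)
(p(1.1), q(1.1)) ≈ (0.1692, -0.9408)

0.1692, -0.9408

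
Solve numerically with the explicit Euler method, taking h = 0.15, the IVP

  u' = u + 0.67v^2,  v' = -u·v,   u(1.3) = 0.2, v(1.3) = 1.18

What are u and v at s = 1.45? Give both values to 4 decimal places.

Euler on (u,v): u_{n+1} = u_n + h·u', v_{n+1} = v_n + h·v'.
1.300000: (0.200000, 1.180000); f=(1.132908, -0.236000) → (0.369936, 1.144600)
(u(1.45), v(1.45)) ≈ (0.3699, 1.1446)

0.3699, 1.1446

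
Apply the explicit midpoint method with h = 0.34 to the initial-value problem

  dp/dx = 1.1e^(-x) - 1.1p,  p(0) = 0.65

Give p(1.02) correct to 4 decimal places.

0.5841

Midpoint: k1 = f(x_n, p_n); k2 = f(x_n + h/2, p_n + (h/2)·k1); p_{n+1} = p_n + h·k2.
x=0.000000, p=0.650000:
  k1 = f(0.000000, 0.650000) = 0.385000
  k2 = f(0.170000, 0.715450) = 0.141036
  p ← 0.650000 + 0.34·0.141036 = 0.697952
x=0.340000, p=0.697952:
  k1 = f(0.340000, 0.697952) = 0.015200
  k2 = f(0.510000, 0.700536) = -0.110045
  p ← 0.697952 + 0.34·(-0.110045) = 0.660537
x=0.680000, p=0.660537:
  k1 = f(0.680000, 0.660537) = -0.169312
  k2 = f(0.850000, 0.631754) = -0.224773
  p ← 0.660537 + 0.34·(-0.224773) = 0.584114
p(1.02) ≈ 0.5841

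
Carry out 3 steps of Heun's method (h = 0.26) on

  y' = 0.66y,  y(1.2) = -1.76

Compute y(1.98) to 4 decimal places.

Heun: k1 = f(s_n, y_n); k2 = f(s_n + h, y_n + h·k1); y_{n+1} = y_n + (h/2)·(k1 + k2).
s=1.200000, y=-1.760000:
  k1 = f(1.200000, -1.760000) = -1.161600
  k2 = f(1.460000, -2.062016) = -1.360931
  y ← -1.760000 + (0.26/2)·(-1.161600 + (-1.360931)) = -2.087929
s=1.460000, y=-2.087929:
  k1 = f(1.460000, -2.087929) = -1.378033
  k2 = f(1.720000, -2.446218) = -1.614504
  y ← -2.087929 + (0.26/2)·(-1.378033 + (-1.614504)) = -2.476959
s=1.720000, y=-2.476959:
  k1 = f(1.720000, -2.476959) = -1.634793
  k2 = f(1.980000, -2.902005) = -1.915323
  y ← -2.476959 + (0.26/2)·(-1.634793 + (-1.915323)) = -2.938474
y(1.98) ≈ -2.9385

-2.9385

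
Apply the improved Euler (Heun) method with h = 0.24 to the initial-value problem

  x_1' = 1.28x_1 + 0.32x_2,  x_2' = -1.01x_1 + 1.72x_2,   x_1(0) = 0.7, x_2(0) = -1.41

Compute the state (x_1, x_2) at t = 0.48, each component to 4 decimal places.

0.8250, -3.7302

Heun on (x_1,x_2): k1 = f(t_n, state_n); k2 = f(t_n + h, state_n + h·k1); state_{n+1} = state_n + (h/2)·(k1 + k2).
0.000000: (0.700000, -1.410000)
  k1 = (0.444800, -3.132200)
  predictor → (0.806752, -2.161728)
  k2 = (0.340890, -4.532992)
  → (0.794283, -2.329823)
0.240000: (0.794283, -2.329823)
  k1 = (0.271139, -4.809521)
  predictor → (0.859356, -3.484108)
  k2 = (-0.014939, -6.860615)
  → (0.825027, -3.730239)
(x_1(0.48), x_2(0.48)) ≈ (0.8250, -3.7302)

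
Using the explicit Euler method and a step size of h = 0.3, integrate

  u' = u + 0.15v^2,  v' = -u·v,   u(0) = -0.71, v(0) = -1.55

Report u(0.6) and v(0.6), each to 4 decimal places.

Euler on (u,v): u_{n+1} = u_n + h·u', v_{n+1} = v_n + h·v'.
0.000000: (-0.710000, -1.550000); f=(-0.349625, -1.100500) → (-0.814887, -1.880150)
0.300000: (-0.814887, -1.880150); f=(-0.284643, -1.532111) → (-0.900280, -2.339783)
(u(0.6), v(0.6)) ≈ (-0.9003, -2.3398)

-0.9003, -2.3398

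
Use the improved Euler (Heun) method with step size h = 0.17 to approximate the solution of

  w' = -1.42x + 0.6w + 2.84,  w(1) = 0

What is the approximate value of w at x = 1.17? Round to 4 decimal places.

Heun: k1 = f(x_n, w_n); k2 = f(x_n + h, w_n + h·k1); w_{n+1} = w_n + (h/2)·(k1 + k2).
x=1.000000, w=0.000000:
  k1 = f(1.000000, 0.000000) = 1.420000
  k2 = f(1.170000, 0.241400) = 1.323440
  w ← 0.000000 + (0.17/2)·(1.420000 + 1.323440) = 0.233192
w(1.17) ≈ 0.2332

0.2332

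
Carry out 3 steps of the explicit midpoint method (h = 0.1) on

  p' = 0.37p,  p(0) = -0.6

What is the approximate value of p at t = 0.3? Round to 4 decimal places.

Midpoint: k1 = f(t_n, p_n); k2 = f(t_n + h/2, p_n + (h/2)·k1); p_{n+1} = p_n + h·k2.
t=0.000000, p=-0.600000:
  k1 = f(0.000000, -0.600000) = -0.222000
  k2 = f(0.050000, -0.611100) = -0.226107
  p ← -0.600000 + 0.1·(-0.226107) = -0.622611
t=0.100000, p=-0.622611:
  k1 = f(0.100000, -0.622611) = -0.230366
  k2 = f(0.150000, -0.634129) = -0.234628
  p ← -0.622611 + 0.1·(-0.234628) = -0.646073
t=0.200000, p=-0.646073:
  k1 = f(0.200000, -0.646073) = -0.239047
  k2 = f(0.250000, -0.658026) = -0.243470
  p ← -0.646073 + 0.1·(-0.243470) = -0.670420
p(0.3) ≈ -0.6704

-0.6704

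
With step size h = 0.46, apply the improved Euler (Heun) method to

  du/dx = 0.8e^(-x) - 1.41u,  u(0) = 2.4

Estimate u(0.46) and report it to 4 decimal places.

Heun: k1 = f(x_n, u_n); k2 = f(x_n + h, u_n + h·k1); u_{n+1} = u_n + (h/2)·(k1 + k2).
x=0.000000, u=2.400000:
  k1 = f(0.000000, 2.400000) = -2.584000
  k2 = f(0.460000, 1.211360) = -1.202991
  u ← 2.400000 + (0.46/2)·(-2.584000 + (-1.202991)) = 1.528992
u(0.46) ≈ 1.5290

1.5290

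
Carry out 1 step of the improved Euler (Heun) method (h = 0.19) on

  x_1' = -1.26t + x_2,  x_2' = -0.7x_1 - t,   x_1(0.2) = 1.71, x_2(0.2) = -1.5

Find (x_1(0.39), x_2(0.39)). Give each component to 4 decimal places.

Heun on (x_1,x_2): k1 = f(t_n, state_n); k2 = f(t_n + h, state_n + h·k1); state_{n+1} = state_n + (h/2)·(k1 + k2).
0.200000: (1.710000, -1.500000)
  k1 = (-1.752000, -1.397000)
  predictor → (1.377120, -1.765430)
  k2 = (-2.256830, -1.353984)
  → (1.329161, -1.761343)
(x_1(0.39), x_2(0.39)) ≈ (1.3292, -1.7613)

1.3292, -1.7613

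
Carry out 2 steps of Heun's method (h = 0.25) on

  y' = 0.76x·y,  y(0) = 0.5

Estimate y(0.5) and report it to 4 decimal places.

Heun: k1 = f(x_n, y_n); k2 = f(x_n + h, y_n + h·k1); y_{n+1} = y_n + (h/2)·(k1 + k2).
x=0.000000, y=0.500000:
  k1 = f(0.000000, 0.500000) = 0.000000
  k2 = f(0.250000, 0.500000) = 0.095000
  y ← 0.500000 + (0.25/2)·(0.000000 + 0.095000) = 0.511875
x=0.250000, y=0.511875:
  k1 = f(0.250000, 0.511875) = 0.097256
  k2 = f(0.500000, 0.536189) = 0.203752
  y ← 0.511875 + (0.25/2)·(0.097256 + 0.203752) = 0.549501
y(0.5) ≈ 0.5495

0.5495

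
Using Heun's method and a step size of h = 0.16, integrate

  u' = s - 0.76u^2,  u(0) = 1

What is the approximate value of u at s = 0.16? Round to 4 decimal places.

Heun: k1 = f(s_n, u_n); k2 = f(s_n + h, u_n + h·k1); u_{n+1} = u_n + (h/2)·(k1 + k2).
s=0.000000, u=1.000000:
  k1 = f(0.000000, 1.000000) = -0.760000
  k2 = f(0.160000, 0.878400) = -0.426406
  u ← 1.000000 + (0.16/2)·(-0.760000 + (-0.426406)) = 0.905088
u(0.16) ≈ 0.9051

0.9051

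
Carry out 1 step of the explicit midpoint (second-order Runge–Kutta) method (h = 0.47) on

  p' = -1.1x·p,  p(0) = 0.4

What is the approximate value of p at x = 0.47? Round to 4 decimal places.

0.3514

Midpoint: k1 = f(x_n, p_n); k2 = f(x_n + h/2, p_n + (h/2)·k1); p_{n+1} = p_n + h·k2.
x=0.000000, p=0.400000:
  k1 = f(0.000000, 0.400000) = 0.000000
  k2 = f(0.235000, 0.400000) = -0.103400
  p ← 0.400000 + 0.47·(-0.103400) = 0.351402
p(0.47) ≈ 0.3514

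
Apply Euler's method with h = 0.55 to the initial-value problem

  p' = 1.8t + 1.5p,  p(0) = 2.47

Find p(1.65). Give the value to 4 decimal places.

17.0963

Euler: p_{n+1} = p_n + h·f(t_n, p_n).
t=0.000000, p=2.470000: f=3.705000 → p ← 2.470000 + 0.55·3.705000 = 4.507750
t=0.550000, p=4.507750: f=7.751625 → p ← 4.507750 + 0.55·7.751625 = 8.771144
t=1.100000, p=8.771144: f=15.136716 → p ← 8.771144 + 0.55·15.136716 = 17.096337
p(1.65) ≈ 17.0963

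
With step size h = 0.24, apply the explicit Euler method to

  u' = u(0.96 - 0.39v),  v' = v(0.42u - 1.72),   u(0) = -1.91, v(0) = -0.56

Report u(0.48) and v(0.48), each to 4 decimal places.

Euler on (u,v): u_{n+1} = u_n + h·u', v_{n+1} = v_n + h·v'.
0.000000: (-1.910000, -0.560000); f=(-2.250744, 1.412432) → (-2.450179, -0.221016)
0.240000: (-2.450179, -0.221016); f=(-2.563368, 0.607590) → (-3.065387, -0.075195)
(u(0.48), v(0.48)) ≈ (-3.0654, -0.0752)

-3.0654, -0.0752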